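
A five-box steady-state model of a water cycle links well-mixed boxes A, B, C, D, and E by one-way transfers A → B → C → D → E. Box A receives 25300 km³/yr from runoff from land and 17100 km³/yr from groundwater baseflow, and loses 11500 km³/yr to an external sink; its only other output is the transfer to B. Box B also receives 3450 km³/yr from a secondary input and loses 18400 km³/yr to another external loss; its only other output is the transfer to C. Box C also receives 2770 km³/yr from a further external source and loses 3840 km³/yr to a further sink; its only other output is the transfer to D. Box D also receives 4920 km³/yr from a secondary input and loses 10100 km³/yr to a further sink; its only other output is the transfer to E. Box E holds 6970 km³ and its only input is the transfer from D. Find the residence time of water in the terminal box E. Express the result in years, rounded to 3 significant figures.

Box A: F(A→B) = (25300 + 17100) − 11500 = 30900 km³/yr.
Box B: F(B→C) = (30900 + 3450) − 18400 = 15950 km³/yr.
Box C: F(C→D) = (15950 + 2770) − 3840 = 14880 km³/yr.
Box D: F(D→E) = (14880 + 4920) − 10100 = 9700.0 km³/yr.
Box E throughput = its input = 9700.0 km³/yr; τ = 6970 / 9700.0 = 0.7186 yr.

0.719 yr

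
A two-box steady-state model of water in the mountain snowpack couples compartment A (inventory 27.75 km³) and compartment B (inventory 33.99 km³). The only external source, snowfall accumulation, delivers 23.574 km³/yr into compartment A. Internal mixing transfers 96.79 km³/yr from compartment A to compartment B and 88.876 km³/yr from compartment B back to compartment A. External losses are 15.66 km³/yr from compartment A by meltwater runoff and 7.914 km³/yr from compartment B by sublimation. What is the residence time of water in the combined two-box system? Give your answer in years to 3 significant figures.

For the system as a whole, the A↔B exchange is internal and contributes nothing to the throughput; only the external sinks remove mass.
M_total = 27.75 + 33.99 = 61.740 km³.
ΣF_external_out = 15.66 + 7.914 = 23.574 km³/yr.
τ = M_total / ΣF_ext = 61.740 / 23.574 = 2.619 yr.

2.62 yr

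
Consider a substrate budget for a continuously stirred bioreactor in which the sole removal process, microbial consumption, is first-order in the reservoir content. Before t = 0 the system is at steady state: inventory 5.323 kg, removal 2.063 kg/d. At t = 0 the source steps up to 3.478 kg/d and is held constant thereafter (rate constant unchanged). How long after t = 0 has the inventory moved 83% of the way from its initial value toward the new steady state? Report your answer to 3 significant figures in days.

τ = M₀/F₀ = 5.323/2.063 = 2.580 d.
The remaining gap fraction is e^(−t/τ); 83% covered ⇒ e^(−t/τ) = 0.170.
t = −τ ln(0.170) = 2.580 × 1.772 = 4.572 d.

4.57 d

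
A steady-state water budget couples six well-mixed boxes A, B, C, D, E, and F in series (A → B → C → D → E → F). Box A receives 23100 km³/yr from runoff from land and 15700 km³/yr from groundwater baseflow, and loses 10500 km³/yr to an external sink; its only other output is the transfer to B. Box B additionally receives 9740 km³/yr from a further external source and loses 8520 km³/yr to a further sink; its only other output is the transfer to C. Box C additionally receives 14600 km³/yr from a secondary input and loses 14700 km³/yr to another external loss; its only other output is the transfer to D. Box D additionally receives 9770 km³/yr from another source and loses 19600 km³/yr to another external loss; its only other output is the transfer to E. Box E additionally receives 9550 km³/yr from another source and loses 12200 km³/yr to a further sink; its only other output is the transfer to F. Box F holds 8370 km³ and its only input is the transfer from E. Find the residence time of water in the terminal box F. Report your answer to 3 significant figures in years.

Box A: F(A→B) = (23100 + 15700) − 10500 = 28300 km³/yr.
Box B: F(B→C) = (28300 + 9740) − 8520 = 29520 km³/yr.
Box C: F(C→D) = (29520 + 14600) − 14700 = 29420 km³/yr.
Box D: F(D→E) = (29420 + 9770) − 19600 = 19590 km³/yr.
Box E: F(E→F) = (19590 + 9550) − 12200 = 16940 km³/yr.
Box F throughput = its input = 16940 km³/yr; τ = 8370 / 16940 = 0.4941 yr.

0.494 yr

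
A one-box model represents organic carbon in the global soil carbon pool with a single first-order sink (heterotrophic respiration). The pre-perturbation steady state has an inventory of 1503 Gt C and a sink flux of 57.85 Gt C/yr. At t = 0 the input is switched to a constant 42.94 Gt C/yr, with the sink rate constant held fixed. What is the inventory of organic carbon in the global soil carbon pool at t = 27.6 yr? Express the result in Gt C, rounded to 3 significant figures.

τ = M₀/F₀ = 1503/57.85 = 25.98 yr; rate constant k = 1/τ.
New steady state M_∞ = F₁/k = F₁·τ = 42.94 × 25.98 = 1115.6 Gt C.
M(t) = M_∞ + (M₀ − M_∞)·e^(−t/τ); t/τ = 27.6/25.98 = 1.062, so e^(−t/τ) = 0.3457.
M(t) = 1115.6 + 387.4 × 0.3457 = 1249.5 Gt C.

1250 Gt C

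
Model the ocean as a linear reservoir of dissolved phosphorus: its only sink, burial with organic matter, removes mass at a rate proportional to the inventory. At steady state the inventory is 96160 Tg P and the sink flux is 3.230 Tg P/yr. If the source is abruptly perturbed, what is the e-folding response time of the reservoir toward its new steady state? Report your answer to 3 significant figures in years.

For a linear reservoir the response time equals the residence time τ = M/F.
τ = 96160 / 3.230 = 29770 yr.

29800 yr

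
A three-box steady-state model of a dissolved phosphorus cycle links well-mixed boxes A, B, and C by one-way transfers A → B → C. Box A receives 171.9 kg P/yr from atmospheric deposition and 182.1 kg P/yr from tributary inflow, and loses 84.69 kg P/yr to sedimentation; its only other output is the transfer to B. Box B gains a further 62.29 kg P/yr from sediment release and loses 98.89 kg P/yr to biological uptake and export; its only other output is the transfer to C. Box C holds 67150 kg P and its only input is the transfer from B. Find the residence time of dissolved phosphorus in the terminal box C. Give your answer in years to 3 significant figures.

289 yr

Box A: F(A→B) = (171.9 + 182.1) − 84.69 = 269.31 kg P/yr.
Box B: F(B→C) = (269.31 + 62.29) − 98.89 = 232.71 kg P/yr.
Box C throughput = its input = 232.71 kg P/yr; τ = 67150 / 232.71 = 288.6 yr.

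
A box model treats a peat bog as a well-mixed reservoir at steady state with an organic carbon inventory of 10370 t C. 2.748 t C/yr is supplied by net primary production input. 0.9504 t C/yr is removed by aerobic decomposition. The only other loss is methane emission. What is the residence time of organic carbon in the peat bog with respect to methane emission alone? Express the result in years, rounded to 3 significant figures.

At steady state ΣF_in = ΣF_out.
ΣF_in = 2.7480 t C/yr.
Methane emission flux = ΣF_in − (0.9504) = 2.7480 − 0.9504 = 1.798 t C/yr.
τ = M / F = 10370 / 1.798 = 5769 yr.

5770 yr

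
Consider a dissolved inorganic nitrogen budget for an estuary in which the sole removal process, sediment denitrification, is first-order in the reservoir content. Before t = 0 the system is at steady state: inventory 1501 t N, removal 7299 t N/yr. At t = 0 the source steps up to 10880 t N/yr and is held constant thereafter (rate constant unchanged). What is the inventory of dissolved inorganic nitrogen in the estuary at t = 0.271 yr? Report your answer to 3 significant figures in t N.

τ = M₀/F₀ = 1501/7299 = 0.2056 yr; rate constant k = 1/τ.
New steady state M_∞ = F₁/k = F₁·τ = 10880 × 0.2056 = 2237.4 t N.
M(t) = M_∞ + (M₀ − M_∞)·e^(−t/τ); t/τ = 0.271/0.2056 = 1.318, so e^(−t/τ) = 0.2677.
M(t) = 2237.4 − 736.4 × 0.2677 = 2040.3 t N.

2040 t N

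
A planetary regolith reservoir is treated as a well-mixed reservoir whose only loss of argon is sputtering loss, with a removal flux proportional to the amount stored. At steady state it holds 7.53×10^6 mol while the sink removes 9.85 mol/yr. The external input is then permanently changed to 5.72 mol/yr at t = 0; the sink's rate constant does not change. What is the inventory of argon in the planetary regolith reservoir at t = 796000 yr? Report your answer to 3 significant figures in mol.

5.49×10^6 mol

τ = M₀/F₀ = 7.53×10^6/9.85 = 764500 yr; rate constant k = 1/τ.
New steady state M_∞ = F₁/k = F₁·τ = 5.72 × 764500 = 4.3728×10^6 mol.
M(t) = M_∞ + (M₀ − M_∞)·e^(−t/τ); t/τ = 796000/764500 = 1.041, so e^(−t/τ) = 0.3530.
M(t) = 4.3728×10^6 + 3.157×10^6 × 0.3530 = 5.4873×10^6 mol.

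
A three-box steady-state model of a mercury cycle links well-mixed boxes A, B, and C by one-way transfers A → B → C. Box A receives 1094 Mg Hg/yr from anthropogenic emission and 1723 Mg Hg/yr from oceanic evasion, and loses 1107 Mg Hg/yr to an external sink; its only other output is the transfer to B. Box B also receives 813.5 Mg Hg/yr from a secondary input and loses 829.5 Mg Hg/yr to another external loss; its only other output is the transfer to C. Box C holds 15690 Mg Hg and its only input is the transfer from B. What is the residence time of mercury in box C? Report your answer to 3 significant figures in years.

9.26 yr

Box A: F(A→B) = (1094 + 1723) − 1107 = 1710.0 Mg Hg/yr.
Box B: F(B→C) = (1710.0 + 813.5) − 829.5 = 1694.0 Mg Hg/yr.
Box C throughput = its input = 1694.0 Mg Hg/yr; τ = 15690 / 1694.0 = 9.262 yr.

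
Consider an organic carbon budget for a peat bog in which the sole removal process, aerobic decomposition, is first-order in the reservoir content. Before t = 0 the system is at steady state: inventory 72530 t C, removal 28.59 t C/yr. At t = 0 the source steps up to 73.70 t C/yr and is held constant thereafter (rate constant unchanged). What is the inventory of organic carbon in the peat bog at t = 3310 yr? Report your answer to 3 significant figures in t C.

τ = M₀/F₀ = 72530/28.59 = 2537 yr; rate constant k = 1/τ.
New steady state M_∞ = F₁/k = F₁·τ = 73.70 × 2537 = 186970 t C.
M(t) = M_∞ + (M₀ − M_∞)·e^(−t/τ); t/τ = 3310/2537 = 1.305, so e^(−t/τ) = 0.2712.
M(t) = 186970 − 114400 × 0.2712 = 155930 t C.

156000 t C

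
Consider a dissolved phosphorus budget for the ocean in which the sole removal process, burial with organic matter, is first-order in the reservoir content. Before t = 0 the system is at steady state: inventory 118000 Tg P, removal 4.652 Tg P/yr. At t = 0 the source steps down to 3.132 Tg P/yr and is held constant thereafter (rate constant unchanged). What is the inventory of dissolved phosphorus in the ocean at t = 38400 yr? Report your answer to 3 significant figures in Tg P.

87900 Tg P

Residence time τ = M₀/F₀ = 25370 yr. The eventual steady state is M_∞ = M₀·(F₁/F₀) = 118000 × 3.132/4.652 = 79445 Tg P.
The anomaly ΔM(t) = M(t) − M_∞ decays as ΔM₀·e^(−t/τ) with ΔM₀ = 118000 − 79445 = 38560 Tg P.
At t = 38400 yr, e^(−t/τ) = e^(−1.514) = 0.2201, so ΔM = 8484 Tg P and M = 79445 + 8484 = 87929 Tg P.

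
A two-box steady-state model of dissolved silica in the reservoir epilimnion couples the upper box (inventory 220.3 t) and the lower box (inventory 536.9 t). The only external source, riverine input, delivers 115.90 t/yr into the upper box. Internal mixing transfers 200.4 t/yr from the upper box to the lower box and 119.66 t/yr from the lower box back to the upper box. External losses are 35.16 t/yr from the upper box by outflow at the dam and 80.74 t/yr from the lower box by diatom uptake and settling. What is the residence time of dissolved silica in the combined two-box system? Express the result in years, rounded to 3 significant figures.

Residence time in the combined system uses the total inventory and the total *external* removal — internal exchanges between the two boxes cancel.
M_total = 220.3 + 536.9 = 757.20 t.
ΣF_external_out = 35.16 + 80.74 = 115.90 t/yr.
τ = M_total / ΣF_ext = 757.20 / 115.90 = 6.533 yr.

6.53 yr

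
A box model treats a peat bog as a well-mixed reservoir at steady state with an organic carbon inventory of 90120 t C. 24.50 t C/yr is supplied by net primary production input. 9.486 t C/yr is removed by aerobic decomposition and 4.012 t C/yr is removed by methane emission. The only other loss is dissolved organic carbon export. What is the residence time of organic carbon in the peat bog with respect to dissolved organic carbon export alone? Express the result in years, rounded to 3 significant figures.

8190 yr

At steady state ΣF_in = ΣF_out.
ΣF_in = 24.500 t C/yr.
Dissolved organic carbon export flux = ΣF_in − (9.486 + 4.012) = 24.500 − 13.50 = 11.00 t C/yr.
τ = M / F = 90120 / 11.00 = 8191 yr.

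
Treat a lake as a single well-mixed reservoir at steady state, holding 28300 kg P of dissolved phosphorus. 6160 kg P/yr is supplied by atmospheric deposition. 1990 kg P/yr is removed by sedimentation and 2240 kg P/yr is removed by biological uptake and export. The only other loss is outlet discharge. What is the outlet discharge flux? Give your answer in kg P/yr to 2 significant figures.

At steady state ΣF_in = ΣF_out.
ΣF_in = 6160.0 kg P/yr.
Outlet discharge flux = ΣF_in − (1990 + 2240) = 6160.0 − 4230 = 1930 kg P/yr.

1900 kg P/yr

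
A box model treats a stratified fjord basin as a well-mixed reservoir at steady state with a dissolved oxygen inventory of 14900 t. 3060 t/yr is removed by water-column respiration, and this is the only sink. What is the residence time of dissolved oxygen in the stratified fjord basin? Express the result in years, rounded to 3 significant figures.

4.87 yr

τ = M / F = 14900 / 3060 = 4.869 yr.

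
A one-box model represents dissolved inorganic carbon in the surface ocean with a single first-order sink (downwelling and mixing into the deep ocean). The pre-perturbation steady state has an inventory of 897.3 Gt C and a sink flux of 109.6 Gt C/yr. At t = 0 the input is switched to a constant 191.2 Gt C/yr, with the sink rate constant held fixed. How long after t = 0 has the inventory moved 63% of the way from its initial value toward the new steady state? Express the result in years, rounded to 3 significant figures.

τ = M₀/F₀ = 897.3/109.6 = 8.187 yr.
The remaining gap fraction is e^(−t/τ); 63% covered ⇒ e^(−t/τ) = 0.370.
t = −τ ln(0.370) = 8.187 × 0.9943 = 8.140 yr.

8.14 yr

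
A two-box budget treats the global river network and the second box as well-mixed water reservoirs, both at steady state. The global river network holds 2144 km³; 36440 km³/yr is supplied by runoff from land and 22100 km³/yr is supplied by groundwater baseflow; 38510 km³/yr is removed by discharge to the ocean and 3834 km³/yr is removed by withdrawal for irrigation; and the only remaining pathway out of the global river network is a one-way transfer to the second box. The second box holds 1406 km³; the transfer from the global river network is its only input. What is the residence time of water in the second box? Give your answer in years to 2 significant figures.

Balance the global river network: ΣF_in = 36440 + 22100 = 58540 km³/yr.
Transfer to the second box = ΣF_in − (38510 + 3834) = 16196 km³/yr.
At steady state the output of the second box equals its input, 16196 km³/yr.
τ = M / F = 1406 / 16196 = 0.08681 yr.

0.087 yr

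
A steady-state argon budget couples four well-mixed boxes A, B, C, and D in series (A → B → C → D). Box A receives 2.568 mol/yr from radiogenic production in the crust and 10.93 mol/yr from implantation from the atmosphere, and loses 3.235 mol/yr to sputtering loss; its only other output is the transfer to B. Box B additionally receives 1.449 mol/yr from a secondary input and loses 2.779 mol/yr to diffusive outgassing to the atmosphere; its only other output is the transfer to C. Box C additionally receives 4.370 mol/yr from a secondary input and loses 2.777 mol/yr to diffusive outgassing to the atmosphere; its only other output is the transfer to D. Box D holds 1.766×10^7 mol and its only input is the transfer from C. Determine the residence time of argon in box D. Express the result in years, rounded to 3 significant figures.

1.68×10^6 yr

Box A: F(A→B) = (2.568 + 10.93) − 3.235 = 10.263 mol/yr.
Box B: F(B→C) = (10.263 + 1.449) − 2.779 = 8.9330 mol/yr.
Box C: F(C→D) = (8.9330 + 4.370) − 2.777 = 10.526 mol/yr.
Box D throughput = its input = 10.526 mol/yr; τ = 1.766×10^7 / 10.526 = 1.678×10^6 yr.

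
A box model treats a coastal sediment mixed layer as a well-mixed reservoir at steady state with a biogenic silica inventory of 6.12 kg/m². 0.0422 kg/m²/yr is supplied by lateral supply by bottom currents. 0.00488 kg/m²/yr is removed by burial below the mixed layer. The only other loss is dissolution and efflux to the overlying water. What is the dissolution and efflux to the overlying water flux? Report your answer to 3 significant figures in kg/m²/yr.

0.0373 kg/m²/yr

At steady state ΣF_in = ΣF_out.
ΣF_in = 0.042200 kg/m²/yr.
Dissolution and efflux to the overlying water flux = ΣF_in − (0.00488) = 0.042200 − 0.004880 = 0.03732 kg/m²/yr.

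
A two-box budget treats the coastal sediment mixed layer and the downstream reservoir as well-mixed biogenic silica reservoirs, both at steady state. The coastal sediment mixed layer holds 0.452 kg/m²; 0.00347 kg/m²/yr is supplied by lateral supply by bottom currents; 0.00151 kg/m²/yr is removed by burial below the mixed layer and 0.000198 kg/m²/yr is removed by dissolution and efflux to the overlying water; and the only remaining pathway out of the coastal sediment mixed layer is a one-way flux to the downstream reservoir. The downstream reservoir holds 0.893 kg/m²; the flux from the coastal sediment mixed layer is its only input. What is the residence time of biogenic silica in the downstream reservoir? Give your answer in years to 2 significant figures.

510 yr

Balance the coastal sediment mixed layer: ΣF_in = 0.0034700 kg/m²/yr.
Flux to the downstream reservoir = ΣF_in − (0.00151 + 0.000198) = 0.0017620 kg/m²/yr.
At steady state the output of the downstream reservoir equals its input, 0.0017620 kg/m²/yr.
τ = M / F = 0.893 / 0.0017620 = 506.8 yr.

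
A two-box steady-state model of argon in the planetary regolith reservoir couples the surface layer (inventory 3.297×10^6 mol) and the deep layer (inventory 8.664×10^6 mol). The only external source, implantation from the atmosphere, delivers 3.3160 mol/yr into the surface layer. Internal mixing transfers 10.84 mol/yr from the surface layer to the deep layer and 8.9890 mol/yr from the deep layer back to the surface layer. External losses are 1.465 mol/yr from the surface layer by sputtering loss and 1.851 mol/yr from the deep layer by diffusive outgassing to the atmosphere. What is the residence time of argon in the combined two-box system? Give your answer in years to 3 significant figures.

Treat the two boxes together as one reservoir: the mixing fluxes between them are internal recycling, so τ = ΣM / Σ(external losses).
M_total = 3.297×10^6 + 8.664×10^6 = 1.1961×10^7 mol.
ΣF_external_out = 1.465 + 1.851 = 3.3160 mol/yr.
τ = M_total / ΣF_ext = 1.1961×10^7 / 3.3160 = 3.607×10^6 yr.

3.61×10^6 yr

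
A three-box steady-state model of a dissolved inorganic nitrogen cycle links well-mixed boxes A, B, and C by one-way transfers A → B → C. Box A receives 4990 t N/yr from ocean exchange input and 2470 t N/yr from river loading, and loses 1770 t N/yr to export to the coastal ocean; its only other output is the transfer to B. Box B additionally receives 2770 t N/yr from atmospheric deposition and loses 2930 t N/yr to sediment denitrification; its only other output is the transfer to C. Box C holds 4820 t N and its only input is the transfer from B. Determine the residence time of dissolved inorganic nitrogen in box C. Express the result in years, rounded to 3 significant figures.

0.872 yr

Box A: F(A→B) = (4990 + 2470) − 1770 = 5690.0 t N/yr.
Box B: F(B→C) = (5690.0 + 2770) − 2930 = 5530.0 t N/yr.
Box C throughput = its input = 5530.0 t N/yr; τ = 4820 / 5530.0 = 0.8716 yr.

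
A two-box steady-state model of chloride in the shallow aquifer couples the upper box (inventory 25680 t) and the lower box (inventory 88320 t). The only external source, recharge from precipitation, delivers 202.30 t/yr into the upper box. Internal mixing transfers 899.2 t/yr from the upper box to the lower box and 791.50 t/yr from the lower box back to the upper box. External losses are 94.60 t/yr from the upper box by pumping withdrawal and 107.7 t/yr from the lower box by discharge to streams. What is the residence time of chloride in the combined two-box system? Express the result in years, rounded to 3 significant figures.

For the system as a whole, the A↔B exchange is internal and contributes nothing to the throughput; only the external sinks remove mass.
M_total = 25680 + 88320 = 114000 t.
ΣF_external_out = 94.60 + 107.7 = 202.30 t/yr.
τ = M_total / ΣF_ext = 114000 / 202.30 = 563.5 yr.

564 yr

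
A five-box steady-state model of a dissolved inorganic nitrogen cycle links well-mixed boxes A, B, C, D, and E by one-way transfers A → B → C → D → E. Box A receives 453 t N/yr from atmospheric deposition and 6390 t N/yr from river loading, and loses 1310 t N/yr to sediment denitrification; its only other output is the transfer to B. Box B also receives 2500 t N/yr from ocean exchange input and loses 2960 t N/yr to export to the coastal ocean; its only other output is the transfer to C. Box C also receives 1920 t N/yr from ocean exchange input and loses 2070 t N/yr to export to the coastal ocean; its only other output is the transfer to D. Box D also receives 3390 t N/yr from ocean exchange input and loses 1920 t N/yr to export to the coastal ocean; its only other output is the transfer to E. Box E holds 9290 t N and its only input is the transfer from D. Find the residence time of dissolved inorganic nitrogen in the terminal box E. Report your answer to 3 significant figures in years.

1.45 yr

Box A: F(A→B) = (453 + 6390) − 1310 = 5533.0 t N/yr.
Box B: F(B→C) = (5533.0 + 2500) − 2960 = 5073.0 t N/yr.
Box C: F(C→D) = (5073.0 + 1920) − 2070 = 4923.0 t N/yr.
Box D: F(D→E) = (4923.0 + 3390) − 1920 = 6393.0 t N/yr.
Box E throughput = its input = 6393.0 t N/yr; τ = 9290 / 6393.0 = 1.453 yr.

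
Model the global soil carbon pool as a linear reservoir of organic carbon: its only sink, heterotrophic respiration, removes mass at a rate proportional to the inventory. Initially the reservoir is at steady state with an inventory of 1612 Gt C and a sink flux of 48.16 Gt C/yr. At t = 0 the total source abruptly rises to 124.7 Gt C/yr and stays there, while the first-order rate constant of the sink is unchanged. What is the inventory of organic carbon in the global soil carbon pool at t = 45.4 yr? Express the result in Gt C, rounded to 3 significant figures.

Residence time τ = M₀/F₀ = 33.47 yr. The eventual steady state is M_∞ = M₀·(F₁/F₀) = 1612 × 124.7/48.16 = 4173.9 Gt C.
The anomaly ΔM(t) = M(t) − M_∞ decays as ΔM₀·e^(−t/τ) with ΔM₀ = 1612 − 4173.9 = −2562 Gt C.
At t = 45.4 yr, e^(−t/τ) = e^(−1.356) = 0.2576, so ΔM = −659.9 Gt C and M = 4173.9 − 659.9 = 3514.0 Gt C.

3510 Gt C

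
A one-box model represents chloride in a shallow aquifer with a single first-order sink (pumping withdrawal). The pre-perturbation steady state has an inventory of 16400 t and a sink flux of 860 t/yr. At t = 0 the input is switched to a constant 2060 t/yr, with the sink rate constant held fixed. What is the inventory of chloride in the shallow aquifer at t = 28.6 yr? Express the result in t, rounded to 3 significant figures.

34200 t

Residence time τ = M₀/F₀ = 19.07 yr. The eventual steady state is M_∞ = M₀·(F₁/F₀) = 16400 × 2060/860 = 39284 t.
The anomaly ΔM(t) = M(t) − M_∞ decays as ΔM₀·e^(−t/τ) with ΔM₀ = 16400 − 39284 = −22880 t.
At t = 28.6 yr, e^(−t/τ) = e^(−1.500) = 0.2232, so ΔM = −5107 t and M = 39284 − 5107 = 34176 t.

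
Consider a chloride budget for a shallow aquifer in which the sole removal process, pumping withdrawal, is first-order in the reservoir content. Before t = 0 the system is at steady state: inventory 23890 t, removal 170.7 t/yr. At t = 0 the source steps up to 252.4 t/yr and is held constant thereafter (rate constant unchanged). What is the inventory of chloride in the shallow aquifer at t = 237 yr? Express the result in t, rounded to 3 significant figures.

τ = M₀/F₀ = 23890/170.7 = 140.0 yr; rate constant k = 1/τ.
New steady state M_∞ = F₁/k = F₁·τ = 252.4 × 140.0 = 35324 t.
M(t) = M_∞ + (M₀ − M_∞)·e^(−t/τ); t/τ = 237/140.0 = 1.693, so e^(−t/τ) = 0.1839.
M(t) = 35324 − 11430 × 0.1839 = 33222 t.

33200 t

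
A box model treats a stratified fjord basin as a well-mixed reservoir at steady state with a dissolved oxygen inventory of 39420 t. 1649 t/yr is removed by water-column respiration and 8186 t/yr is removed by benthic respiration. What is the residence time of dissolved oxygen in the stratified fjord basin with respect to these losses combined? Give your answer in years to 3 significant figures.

Total removal = 1649 + 8186 = 9835.0 t/yr.
τ = M / ΣF_out = 39420 / 9835.0 = 4.008 yr.

4.01 yr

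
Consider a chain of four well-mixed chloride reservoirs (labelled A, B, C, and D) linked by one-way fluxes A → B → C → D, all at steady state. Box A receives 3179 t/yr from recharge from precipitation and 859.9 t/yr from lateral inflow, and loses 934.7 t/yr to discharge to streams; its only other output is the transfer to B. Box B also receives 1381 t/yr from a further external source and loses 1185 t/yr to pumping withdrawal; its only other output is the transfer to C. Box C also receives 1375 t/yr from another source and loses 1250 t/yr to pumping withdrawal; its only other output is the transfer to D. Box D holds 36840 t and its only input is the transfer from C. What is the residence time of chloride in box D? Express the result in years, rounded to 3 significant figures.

Box A: F(A→B) = (3179 + 859.9) − 934.7 = 3104.2 t/yr.
Box B: F(B→C) = (3104.2 + 1381) − 1185 = 3300.2 t/yr.
Box C: F(C→D) = (3300.2 + 1375) − 1250 = 3425.2 t/yr.
Box D throughput = its input = 3425.2 t/yr; τ = 36840 / 3425.2 = 10.76 yr.

10.8 yr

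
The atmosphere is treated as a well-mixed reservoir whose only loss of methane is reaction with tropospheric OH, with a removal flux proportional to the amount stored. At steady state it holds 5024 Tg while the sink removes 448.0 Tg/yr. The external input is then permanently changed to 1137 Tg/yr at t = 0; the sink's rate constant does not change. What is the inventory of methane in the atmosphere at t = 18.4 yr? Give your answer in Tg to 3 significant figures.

11300 Tg

The sink rate constant is k = F₀/M₀ = 448.0/5024 = 0.08917 yr⁻¹.
Solving dM/dt = F₁ − kM with M(0) = M₀ gives M(t) = F₁/k + (M₀ − F₁/k)·e^(−kt).
F₁/k = 1137/0.08917 = 12751 Tg; kt = 0.08917 × 18.4 = 1.641, e^(−kt) = 0.1938.
M(18.4) = 12751 + (5024 − 12751) × 0.1938 = 12751 − 1498 = 11253 Tg.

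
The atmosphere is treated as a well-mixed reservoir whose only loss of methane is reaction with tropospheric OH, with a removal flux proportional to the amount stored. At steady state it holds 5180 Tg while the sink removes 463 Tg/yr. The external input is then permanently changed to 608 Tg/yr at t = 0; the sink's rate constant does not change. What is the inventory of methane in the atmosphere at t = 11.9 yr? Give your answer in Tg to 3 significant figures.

τ = M₀/F₀ = 5180/463 = 11.19 yr; rate constant k = 1/τ.
New steady state M_∞ = F₁/k = F₁·τ = 608 × 11.19 = 6802.2 Tg.
M(t) = M_∞ + (M₀ − M_∞)·e^(−t/τ); t/τ = 11.9/11.19 = 1.064, so e^(−t/τ) = 0.3452.
M(t) = 6802.2 − 1622 × 0.3452 = 6242.3 Tg.

6240 Tg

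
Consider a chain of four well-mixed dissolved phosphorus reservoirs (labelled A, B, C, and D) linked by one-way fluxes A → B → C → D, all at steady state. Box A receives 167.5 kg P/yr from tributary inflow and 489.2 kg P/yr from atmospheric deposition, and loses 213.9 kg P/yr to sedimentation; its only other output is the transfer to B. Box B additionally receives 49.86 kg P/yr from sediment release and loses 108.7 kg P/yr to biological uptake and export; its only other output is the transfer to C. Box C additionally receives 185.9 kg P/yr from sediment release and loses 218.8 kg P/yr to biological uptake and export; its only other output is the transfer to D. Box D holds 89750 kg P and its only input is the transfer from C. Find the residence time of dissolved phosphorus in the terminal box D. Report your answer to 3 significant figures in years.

256 yr

Box A: F(A→B) = (167.5 + 489.2) − 213.9 = 442.80 kg P/yr.
Box B: F(B→C) = (442.80 + 49.86) − 108.7 = 383.96 kg P/yr.
Box C: F(C→D) = (383.96 + 185.9) − 218.8 = 351.06 kg P/yr.
Box D throughput = its input = 351.06 kg P/yr; τ = 89750 / 351.06 = 255.7 yr.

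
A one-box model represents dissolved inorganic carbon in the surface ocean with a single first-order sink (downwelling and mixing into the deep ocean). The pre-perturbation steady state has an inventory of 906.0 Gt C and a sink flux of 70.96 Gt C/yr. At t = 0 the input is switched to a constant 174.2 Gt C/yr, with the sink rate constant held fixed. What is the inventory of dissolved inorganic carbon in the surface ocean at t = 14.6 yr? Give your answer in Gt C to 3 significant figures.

τ = M₀/F₀ = 906.0/70.96 = 12.77 yr; rate constant k = 1/τ.
New steady state M_∞ = F₁/k = F₁·τ = 174.2 × 12.77 = 2224.1 Gt C.
M(t) = M_∞ + (M₀ − M_∞)·e^(−t/τ); t/τ = 14.6/12.77 = 1.144, so e^(−t/τ) = 0.3187.
M(t) = 2224.1 − 1318 × 0.3187 = 1804.1 Gt C.

1800 Gt C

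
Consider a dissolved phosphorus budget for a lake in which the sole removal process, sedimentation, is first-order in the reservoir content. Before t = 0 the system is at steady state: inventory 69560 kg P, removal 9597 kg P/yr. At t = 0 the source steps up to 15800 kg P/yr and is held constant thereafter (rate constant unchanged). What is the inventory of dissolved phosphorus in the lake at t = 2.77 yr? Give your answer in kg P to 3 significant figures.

Residence time τ = M₀/F₀ = 7.248 yr. The eventual steady state is M_∞ = M₀·(F₁/F₀) = 69560 × 15800/9597 = 114520 kg P.
The anomaly ΔM(t) = M(t) − M_∞ decays as ΔM₀·e^(−t/τ) with ΔM₀ = 69560 − 114520 = −44960 kg P.
At t = 2.77 yr, e^(−t/τ) = e^(−0.3822) = 0.6824, so ΔM = −30680 kg P and M = 114520 − 30680 = 83840 kg P.

83800 kg P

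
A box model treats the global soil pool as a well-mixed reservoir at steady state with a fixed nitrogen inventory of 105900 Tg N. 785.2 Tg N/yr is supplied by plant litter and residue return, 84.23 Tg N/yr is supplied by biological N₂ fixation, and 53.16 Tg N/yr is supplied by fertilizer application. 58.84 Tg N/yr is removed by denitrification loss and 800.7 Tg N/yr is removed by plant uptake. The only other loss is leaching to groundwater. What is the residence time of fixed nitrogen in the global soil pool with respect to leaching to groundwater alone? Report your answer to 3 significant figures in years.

At steady state ΣF_in = ΣF_out.
ΣF_in = 785.2 + 84.23 + 53.16 = 922.59 Tg N/yr.
Leaching to groundwater flux = ΣF_in − (58.84 + 800.7) = 922.59 − 859.5 = 63.05 Tg N/yr.
τ = M / F = 105900 / 63.05 = 1680 yr.

1680 yr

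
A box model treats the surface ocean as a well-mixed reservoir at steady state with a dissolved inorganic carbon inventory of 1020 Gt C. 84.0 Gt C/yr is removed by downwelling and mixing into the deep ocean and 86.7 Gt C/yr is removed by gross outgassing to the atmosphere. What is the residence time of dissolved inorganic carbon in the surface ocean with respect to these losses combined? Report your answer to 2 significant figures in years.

6.0 yr

Total removal = 84.00 + 86.70 = 170.70 Gt C/yr.
τ = M / ΣF_out = 1020 / 170.70 = 5.975 yr.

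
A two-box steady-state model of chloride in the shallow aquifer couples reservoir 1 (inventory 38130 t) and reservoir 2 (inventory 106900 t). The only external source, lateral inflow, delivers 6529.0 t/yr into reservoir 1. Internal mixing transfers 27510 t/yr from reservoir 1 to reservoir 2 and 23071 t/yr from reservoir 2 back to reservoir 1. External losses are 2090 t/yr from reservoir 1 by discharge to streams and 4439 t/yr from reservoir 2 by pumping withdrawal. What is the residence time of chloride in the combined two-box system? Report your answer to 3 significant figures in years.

22.2 yr

Treat the two boxes together as one reservoir: the mixing fluxes between them are internal recycling, so τ = ΣM / Σ(external losses).
M_total = 38130 + 106900 = 145030 t.
ΣF_external_out = 2090 + 4439 = 6529.0 t/yr.
τ = M_total / ΣF_ext = 145030 / 6529.0 = 22.21 yr.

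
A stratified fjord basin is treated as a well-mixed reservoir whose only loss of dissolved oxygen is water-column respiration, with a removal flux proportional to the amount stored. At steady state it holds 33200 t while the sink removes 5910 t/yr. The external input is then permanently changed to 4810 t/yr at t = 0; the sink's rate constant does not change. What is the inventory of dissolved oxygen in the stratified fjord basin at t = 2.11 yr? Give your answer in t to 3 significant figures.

τ = M₀/F₀ = 33200/5910 = 5.618 yr; rate constant k = 1/τ.
New steady state M_∞ = F₁/k = F₁·τ = 4810 × 5.618 = 27021 t.
M(t) = M_∞ + (M₀ − M_∞)·e^(−t/τ); t/τ = 2.11/5.618 = 0.3756, so e^(−t/τ) = 0.6869.
M(t) = 27021 + 6179 × 0.6869 = 31265 t.

31300 t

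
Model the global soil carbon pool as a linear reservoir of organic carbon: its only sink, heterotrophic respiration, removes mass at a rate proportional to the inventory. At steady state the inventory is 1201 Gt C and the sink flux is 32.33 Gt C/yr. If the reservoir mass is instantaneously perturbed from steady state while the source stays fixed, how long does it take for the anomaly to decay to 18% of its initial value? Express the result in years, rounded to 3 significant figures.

For a linear reservoir the anomaly decays as exp(−t/τ) with τ = M/F = 1201/32.33 = 37.15 yr.
exp(−t/τ) = 0.18 ⇒ t = −τ ln(0.18) = 37.15 × 1.715 = 63.70 yr.

63.7 yr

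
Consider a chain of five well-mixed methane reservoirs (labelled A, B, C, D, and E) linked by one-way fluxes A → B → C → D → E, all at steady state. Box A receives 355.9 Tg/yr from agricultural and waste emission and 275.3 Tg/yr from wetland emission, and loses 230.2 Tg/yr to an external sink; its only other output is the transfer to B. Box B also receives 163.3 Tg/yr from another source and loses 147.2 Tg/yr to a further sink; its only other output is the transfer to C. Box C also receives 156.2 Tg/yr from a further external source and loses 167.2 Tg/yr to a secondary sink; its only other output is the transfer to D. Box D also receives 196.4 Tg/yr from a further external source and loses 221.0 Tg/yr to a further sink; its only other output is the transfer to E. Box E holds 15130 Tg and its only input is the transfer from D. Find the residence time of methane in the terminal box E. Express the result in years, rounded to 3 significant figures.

39.7 yr

Box A: F(A→B) = (355.9 + 275.3) − 230.2 = 401.00 Tg/yr.
Box B: F(B→C) = (401.00 + 163.3) − 147.2 = 417.10 Tg/yr.
Box C: F(C→D) = (417.10 + 156.2) − 167.2 = 406.10 Tg/yr.
Box D: F(D→E) = (406.10 + 196.4) − 221.0 = 381.50 Tg/yr.
Box E throughput = its input = 381.50 Tg/yr; τ = 15130 / 381.50 = 39.66 yr.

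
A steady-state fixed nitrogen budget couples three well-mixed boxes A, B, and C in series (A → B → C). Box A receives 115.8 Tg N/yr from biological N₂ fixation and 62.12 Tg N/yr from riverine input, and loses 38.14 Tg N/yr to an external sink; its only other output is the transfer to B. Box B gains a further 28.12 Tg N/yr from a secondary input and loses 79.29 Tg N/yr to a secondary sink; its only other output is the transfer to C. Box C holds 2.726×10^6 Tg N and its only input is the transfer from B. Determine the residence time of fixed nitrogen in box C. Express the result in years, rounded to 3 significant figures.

30800 yr

Box A: F(A→B) = (115.8 + 62.12) − 38.14 = 139.78 Tg N/yr.
Box B: F(B→C) = (139.78 + 28.12) − 79.29 = 88.610 Tg N/yr.
Box C throughput = its input = 88.610 Tg N/yr; τ = 2.726×10^6 / 88.610 = 30760 yr.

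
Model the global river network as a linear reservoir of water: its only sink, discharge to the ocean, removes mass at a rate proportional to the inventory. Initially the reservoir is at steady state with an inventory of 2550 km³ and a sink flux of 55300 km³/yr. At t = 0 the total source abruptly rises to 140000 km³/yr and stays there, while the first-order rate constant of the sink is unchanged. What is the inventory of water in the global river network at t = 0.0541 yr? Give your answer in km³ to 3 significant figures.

The sink rate constant is k = F₀/M₀ = 55300/2550 = 21.69 yr⁻¹.
Solving dM/dt = F₁ − kM with M(0) = M₀ gives M(t) = F₁/k + (M₀ − F₁/k)·e^(−kt).
F₁/k = 140000/21.69 = 6455.7 km³; kt = 21.69 × 0.0541 = 1.173, e^(−kt) = 0.3094.
M(0.0541) = 6455.7 + (2550 − 6455.7) × 0.3094 = 6455.7 − 1208 = 5247.4 km³.

5250 km³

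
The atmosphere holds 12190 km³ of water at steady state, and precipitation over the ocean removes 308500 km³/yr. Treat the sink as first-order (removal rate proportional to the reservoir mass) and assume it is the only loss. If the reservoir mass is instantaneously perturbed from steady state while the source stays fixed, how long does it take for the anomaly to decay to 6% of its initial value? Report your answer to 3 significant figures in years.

0.111 yr

For a linear reservoir the anomaly decays as exp(−t/τ) with τ = M/F = 12190/308500 = 0.03951 yr.
exp(−t/τ) = 0.06 ⇒ t = −τ ln(0.06) = 0.03951 × 2.813 = 0.1112 yr.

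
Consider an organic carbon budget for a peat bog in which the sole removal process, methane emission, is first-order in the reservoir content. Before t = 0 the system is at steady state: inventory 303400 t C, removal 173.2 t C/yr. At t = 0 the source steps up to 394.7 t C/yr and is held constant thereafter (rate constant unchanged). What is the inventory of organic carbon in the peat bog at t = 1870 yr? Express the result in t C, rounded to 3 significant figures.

558000 t C

Residence time τ = M₀/F₀ = 1752 yr. The eventual steady state is M_∞ = M₀·(F₁/F₀) = 303400 × 394.7/173.2 = 691410 t C.
The anomaly ΔM(t) = M(t) − M_∞ decays as ΔM₀·e^(−t/τ) with ΔM₀ = 303400 − 691410 = −388000 t C.
At t = 1870 yr, e^(−t/τ) = e^(−1.068) = 0.3439, so ΔM = −133400 t C and M = 691410 − 133400 = 557990 t C.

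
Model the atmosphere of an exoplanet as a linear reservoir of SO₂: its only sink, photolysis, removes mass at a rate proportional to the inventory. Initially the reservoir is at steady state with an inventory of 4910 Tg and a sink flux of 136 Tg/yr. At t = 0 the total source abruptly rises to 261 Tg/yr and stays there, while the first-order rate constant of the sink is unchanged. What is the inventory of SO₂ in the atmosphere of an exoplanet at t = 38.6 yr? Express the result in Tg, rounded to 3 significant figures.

7870 Tg

τ = M₀/F₀ = 4910/136 = 36.10 yr; rate constant k = 1/τ.
New steady state M_∞ = F₁/k = F₁·τ = 261 × 36.10 = 9422.9 Tg.
M(t) = M_∞ + (M₀ − M_∞)·e^(−t/τ); t/τ = 38.6/36.10 = 1.069, so e^(−t/τ) = 0.3433.
M(t) = 9422.9 − 4513 × 0.3433 = 7873.6 Tg.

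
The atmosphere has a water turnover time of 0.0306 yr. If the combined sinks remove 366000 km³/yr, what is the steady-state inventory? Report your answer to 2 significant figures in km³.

τ = M/F ⇒ M = τ × F = 0.0306 × 366000 = 11200 km³.

11000 km³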